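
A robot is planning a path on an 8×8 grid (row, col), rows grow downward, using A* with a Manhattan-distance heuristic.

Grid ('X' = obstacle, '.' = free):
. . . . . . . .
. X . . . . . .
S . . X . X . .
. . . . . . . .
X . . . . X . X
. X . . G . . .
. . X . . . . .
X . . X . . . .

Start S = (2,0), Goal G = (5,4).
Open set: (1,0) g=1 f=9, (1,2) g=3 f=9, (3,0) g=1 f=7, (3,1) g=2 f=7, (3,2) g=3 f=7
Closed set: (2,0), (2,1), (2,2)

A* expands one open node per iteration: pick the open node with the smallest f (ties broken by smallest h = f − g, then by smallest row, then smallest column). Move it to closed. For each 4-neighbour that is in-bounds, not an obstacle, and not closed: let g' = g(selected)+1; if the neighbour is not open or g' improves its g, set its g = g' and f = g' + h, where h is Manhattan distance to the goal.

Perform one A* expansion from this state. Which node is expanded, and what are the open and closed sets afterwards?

expanded=(3,2); open=[(1,0) g=1 f=9, (1,2) g=3 f=9, (3,0) g=1 f=7, (3,1) g=2 f=7, (3,3) g=4 f=7, (4,2) g=4 f=7]; closed=[(2,0), (2,1), (2,2), (3,2)]

step 1: expand (3,2) (f=7, h=4) → closed; open now [(1,0) g=1 f=9, (1,2) g=3 f=9, (3,0) g=1 f=7, (3,1) g=2 f=7, (3,3) g=4 f=7, (4,2) g=4 f=7]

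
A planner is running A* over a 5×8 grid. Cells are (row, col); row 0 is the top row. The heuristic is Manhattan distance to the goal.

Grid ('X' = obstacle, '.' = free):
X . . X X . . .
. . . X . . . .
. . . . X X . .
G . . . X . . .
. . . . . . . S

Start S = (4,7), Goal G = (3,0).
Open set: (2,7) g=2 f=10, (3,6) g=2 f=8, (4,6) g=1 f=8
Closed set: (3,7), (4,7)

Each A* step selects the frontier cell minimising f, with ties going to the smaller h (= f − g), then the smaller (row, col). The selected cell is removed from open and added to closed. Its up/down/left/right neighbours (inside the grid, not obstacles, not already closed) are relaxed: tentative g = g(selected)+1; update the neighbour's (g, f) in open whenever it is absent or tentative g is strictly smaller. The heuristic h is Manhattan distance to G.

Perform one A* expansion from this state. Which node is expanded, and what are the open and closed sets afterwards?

step 1: expand (3,6) (f=8, h=6) → closed; open now [(2,6) g=3 f=10, (2,7) g=2 f=10, (3,5) g=3 f=8, (4,6) g=1 f=8]

expanded=(3,6); open=[(2,6) g=3 f=10, (2,7) g=2 f=10, (3,5) g=3 f=8, (4,6) g=1 f=8]; closed=[(3,6), (3,7), (4,7)]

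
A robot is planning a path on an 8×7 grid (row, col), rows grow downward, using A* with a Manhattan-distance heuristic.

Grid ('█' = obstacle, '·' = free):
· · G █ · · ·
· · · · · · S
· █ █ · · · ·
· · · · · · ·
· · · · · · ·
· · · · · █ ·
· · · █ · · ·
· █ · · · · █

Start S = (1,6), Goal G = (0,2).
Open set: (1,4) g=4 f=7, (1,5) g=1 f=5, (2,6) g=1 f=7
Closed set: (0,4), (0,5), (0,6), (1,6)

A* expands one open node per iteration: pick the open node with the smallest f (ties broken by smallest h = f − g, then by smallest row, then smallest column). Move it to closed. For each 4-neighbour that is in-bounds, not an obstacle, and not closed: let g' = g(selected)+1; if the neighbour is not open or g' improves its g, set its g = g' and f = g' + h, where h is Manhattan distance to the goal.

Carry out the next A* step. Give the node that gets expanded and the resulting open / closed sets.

step 1: expand (1,5) (f=5, h=4) → closed; open now [(1,4) g=2 f=5, (2,5) g=2 f=7, (2,6) g=1 f=7]

expanded=(1,5); open=[(1,4) g=2 f=5, (2,5) g=2 f=7, (2,6) g=1 f=7]; closed=[(0,4), (0,5), (0,6), (1,5), (1,6)]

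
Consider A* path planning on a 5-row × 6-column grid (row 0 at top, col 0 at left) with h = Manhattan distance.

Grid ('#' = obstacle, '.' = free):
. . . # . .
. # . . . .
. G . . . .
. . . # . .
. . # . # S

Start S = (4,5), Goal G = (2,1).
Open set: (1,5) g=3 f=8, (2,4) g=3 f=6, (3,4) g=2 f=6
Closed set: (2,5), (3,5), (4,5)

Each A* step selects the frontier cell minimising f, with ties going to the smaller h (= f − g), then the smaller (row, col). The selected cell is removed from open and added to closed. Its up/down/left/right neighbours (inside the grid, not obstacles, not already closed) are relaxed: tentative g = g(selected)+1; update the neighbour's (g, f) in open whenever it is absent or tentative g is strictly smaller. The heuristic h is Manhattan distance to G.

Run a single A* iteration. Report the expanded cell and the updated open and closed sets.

step 1: expand (2,4) (f=6, h=3) → closed; open now [(1,4) g=4 f=8, (1,5) g=3 f=8, (2,3) g=4 f=6, (3,4) g=2 f=6]

expanded=(2,4); open=[(1,4) g=4 f=8, (1,5) g=3 f=8, (2,3) g=4 f=6, (3,4) g=2 f=6]; closed=[(2,4), (2,5), (3,5), (4,5)]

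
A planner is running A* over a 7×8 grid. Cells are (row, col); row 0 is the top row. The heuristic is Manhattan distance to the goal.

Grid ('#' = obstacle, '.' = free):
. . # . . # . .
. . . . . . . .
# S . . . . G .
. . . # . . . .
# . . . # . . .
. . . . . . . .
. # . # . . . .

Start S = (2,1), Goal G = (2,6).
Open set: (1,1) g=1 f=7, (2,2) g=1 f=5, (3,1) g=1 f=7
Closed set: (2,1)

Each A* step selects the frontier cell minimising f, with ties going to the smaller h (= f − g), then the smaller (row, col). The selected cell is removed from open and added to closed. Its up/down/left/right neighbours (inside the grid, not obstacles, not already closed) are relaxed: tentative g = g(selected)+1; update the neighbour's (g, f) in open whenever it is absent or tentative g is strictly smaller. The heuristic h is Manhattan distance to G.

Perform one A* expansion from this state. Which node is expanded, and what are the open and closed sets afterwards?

step 1: expand (2,2) (f=5, h=4) → closed; open now [(1,1) g=1 f=7, (1,2) g=2 f=7, (2,3) g=2 f=5, (3,1) g=1 f=7, (3,2) g=2 f=7]

expanded=(2,2); open=[(1,1) g=1 f=7, (1,2) g=2 f=7, (2,3) g=2 f=5, (3,1) g=1 f=7, (3,2) g=2 f=7]; closed=[(2,1), (2,2)]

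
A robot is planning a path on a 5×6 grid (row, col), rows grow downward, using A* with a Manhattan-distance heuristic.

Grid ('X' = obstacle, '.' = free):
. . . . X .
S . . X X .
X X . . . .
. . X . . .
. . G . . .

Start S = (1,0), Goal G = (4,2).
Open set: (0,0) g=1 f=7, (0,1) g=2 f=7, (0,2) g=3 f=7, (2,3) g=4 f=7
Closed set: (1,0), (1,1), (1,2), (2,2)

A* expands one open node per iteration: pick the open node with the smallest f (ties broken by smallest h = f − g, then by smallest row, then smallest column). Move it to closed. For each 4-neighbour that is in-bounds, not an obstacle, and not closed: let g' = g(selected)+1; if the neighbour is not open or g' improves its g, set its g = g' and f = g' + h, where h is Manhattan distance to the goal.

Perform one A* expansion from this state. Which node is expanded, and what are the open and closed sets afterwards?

expanded=(2,3); open=[(0,0) g=1 f=7, (0,1) g=2 f=7, (0,2) g=3 f=7, (2,4) g=5 f=9, (3,3) g=5 f=7]; closed=[(1,0), (1,1), (1,2), (2,2), (2,3)]

step 1: expand (2,3) (f=7, h=3) → closed; open now [(0,0) g=1 f=7, (0,1) g=2 f=7, (0,2) g=3 f=7, (2,4) g=5 f=9, (3,3) g=5 f=7]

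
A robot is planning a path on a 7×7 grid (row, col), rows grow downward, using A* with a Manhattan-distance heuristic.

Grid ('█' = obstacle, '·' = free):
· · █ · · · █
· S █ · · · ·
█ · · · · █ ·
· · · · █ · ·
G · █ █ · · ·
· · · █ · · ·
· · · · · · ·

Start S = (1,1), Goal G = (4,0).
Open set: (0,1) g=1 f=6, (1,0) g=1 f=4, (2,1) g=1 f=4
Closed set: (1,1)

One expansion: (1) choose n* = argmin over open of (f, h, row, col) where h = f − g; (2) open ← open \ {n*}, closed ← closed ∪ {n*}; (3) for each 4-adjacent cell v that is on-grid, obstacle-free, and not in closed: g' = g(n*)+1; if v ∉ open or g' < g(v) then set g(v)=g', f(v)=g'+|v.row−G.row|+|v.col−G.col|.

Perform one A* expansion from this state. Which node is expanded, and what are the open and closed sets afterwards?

expanded=(1,0); open=[(0,0) g=2 f=6, (0,1) g=1 f=6, (2,1) g=1 f=4]; closed=[(1,0), (1,1)]

step 1: expand (1,0) (f=4, h=3) → closed; open now [(0,0) g=2 f=6, (0,1) g=1 f=6, (2,1) g=1 f=4]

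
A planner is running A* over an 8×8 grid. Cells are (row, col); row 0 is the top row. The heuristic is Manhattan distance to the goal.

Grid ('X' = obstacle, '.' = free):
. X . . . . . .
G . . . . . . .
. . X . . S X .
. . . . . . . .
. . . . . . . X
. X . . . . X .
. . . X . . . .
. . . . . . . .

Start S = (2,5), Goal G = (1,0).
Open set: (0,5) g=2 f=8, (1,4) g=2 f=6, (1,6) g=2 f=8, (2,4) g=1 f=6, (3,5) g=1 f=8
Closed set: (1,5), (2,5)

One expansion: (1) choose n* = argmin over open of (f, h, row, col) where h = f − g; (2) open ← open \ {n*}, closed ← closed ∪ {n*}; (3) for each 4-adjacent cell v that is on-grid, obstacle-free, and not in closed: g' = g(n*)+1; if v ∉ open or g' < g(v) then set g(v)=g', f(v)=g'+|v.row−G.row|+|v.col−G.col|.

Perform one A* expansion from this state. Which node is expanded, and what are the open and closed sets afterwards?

step 1: expand (1,4) (f=6, h=4) → closed; open now [(0,4) g=3 f=8, (0,5) g=2 f=8, (1,3) g=3 f=6, (1,6) g=2 f=8, (2,4) g=1 f=6, (3,5) g=1 f=8]

expanded=(1,4); open=[(0,4) g=3 f=8, (0,5) g=2 f=8, (1,3) g=3 f=6, (1,6) g=2 f=8, (2,4) g=1 f=6, (3,5) g=1 f=8]; closed=[(1,4), (1,5), (2,5)]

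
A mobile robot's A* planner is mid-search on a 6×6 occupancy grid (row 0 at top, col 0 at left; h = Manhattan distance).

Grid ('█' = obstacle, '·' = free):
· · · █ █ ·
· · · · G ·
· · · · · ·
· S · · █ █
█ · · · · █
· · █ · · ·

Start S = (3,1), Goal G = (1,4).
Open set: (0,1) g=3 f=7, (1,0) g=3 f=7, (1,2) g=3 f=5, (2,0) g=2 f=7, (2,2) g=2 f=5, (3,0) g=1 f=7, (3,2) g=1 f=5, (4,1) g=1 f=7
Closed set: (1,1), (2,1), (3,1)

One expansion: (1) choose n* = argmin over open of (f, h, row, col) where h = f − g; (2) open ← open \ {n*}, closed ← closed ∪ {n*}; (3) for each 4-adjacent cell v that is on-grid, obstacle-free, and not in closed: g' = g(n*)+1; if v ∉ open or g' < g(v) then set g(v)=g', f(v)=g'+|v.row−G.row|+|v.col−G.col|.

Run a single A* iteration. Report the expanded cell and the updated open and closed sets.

expanded=(1,2); open=[(0,1) g=3 f=7, (0,2) g=4 f=7, (1,0) g=3 f=7, (1,3) g=4 f=5, (2,0) g=2 f=7, (2,2) g=2 f=5, (3,0) g=1 f=7, (3,2) g=1 f=5, (4,1) g=1 f=7]; closed=[(1,1), (1,2), (2,1), (3,1)]

step 1: expand (1,2) (f=5, h=2) → closed; open now [(0,1) g=3 f=7, (0,2) g=4 f=7, (1,0) g=3 f=7, (1,3) g=4 f=5, (2,0) g=2 f=7, (2,2) g=2 f=5, (3,0) g=1 f=7, (3,2) g=1 f=5, (4,1) g=1 f=7]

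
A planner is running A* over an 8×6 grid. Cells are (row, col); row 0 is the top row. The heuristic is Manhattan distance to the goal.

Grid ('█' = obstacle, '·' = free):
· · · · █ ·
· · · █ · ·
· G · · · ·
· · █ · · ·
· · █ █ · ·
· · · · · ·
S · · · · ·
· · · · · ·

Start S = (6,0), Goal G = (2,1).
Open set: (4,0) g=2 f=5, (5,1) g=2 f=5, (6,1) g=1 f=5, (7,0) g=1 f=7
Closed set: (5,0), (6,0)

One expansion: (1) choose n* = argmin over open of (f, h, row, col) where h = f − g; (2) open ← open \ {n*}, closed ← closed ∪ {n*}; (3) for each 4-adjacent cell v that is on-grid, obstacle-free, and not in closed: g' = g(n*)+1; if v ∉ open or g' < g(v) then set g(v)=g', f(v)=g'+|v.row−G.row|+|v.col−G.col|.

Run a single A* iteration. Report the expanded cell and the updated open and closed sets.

expanded=(4,0); open=[(3,0) g=3 f=5, (4,1) g=3 f=5, (5,1) g=2 f=5, (6,1) g=1 f=5, (7,0) g=1 f=7]; closed=[(4,0), (5,0), (6,0)]

step 1: expand (4,0) (f=5, h=3) → closed; open now [(3,0) g=3 f=5, (4,1) g=3 f=5, (5,1) g=2 f=5, (6,1) g=1 f=5, (7,0) g=1 f=7]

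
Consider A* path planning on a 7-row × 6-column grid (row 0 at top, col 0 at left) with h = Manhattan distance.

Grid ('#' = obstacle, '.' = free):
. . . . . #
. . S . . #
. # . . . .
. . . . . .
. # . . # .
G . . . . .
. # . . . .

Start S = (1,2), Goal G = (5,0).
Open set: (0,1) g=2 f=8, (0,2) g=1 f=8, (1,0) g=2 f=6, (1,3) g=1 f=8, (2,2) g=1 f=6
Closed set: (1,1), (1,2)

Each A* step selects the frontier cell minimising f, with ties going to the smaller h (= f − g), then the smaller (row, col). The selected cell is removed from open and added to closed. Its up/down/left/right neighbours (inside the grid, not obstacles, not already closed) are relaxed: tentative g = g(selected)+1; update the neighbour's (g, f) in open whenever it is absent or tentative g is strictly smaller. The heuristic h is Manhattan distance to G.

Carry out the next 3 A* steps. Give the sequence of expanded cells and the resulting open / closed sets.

step 1: expand (1,0) (f=6, h=4) → closed; open now [(0,0) g=3 f=8, (0,1) g=2 f=8, (0,2) g=1 f=8, (1,3) g=1 f=8, (2,0) g=3 f=6, (2,2) g=1 f=6]
step 2: expand (2,0) (f=6, h=3) → closed; open now [(0,0) g=3 f=8, (0,1) g=2 f=8, (0,2) g=1 f=8, (1,3) g=1 f=8, (2,2) g=1 f=6, (3,0) g=4 f=6]
step 3: expand (3,0) (f=6, h=2) → closed; open now [(0,0) g=3 f=8, (0,1) g=2 f=8, (0,2) g=1 f=8, (1,3) g=1 f=8, (2,2) g=1 f=6, (3,1) g=5 f=8, (4,0) g=5 f=6]

order=[(1,0) → (2,0) → (3,0)]; open=[(0,0) g=3 f=8, (0,1) g=2 f=8, (0,2) g=1 f=8, (1,3) g=1 f=8, (2,2) g=1 f=6, (3,1) g=5 f=8, (4,0) g=5 f=6]; closed=[(1,0), (1,1), (1,2), (2,0), (3,0)]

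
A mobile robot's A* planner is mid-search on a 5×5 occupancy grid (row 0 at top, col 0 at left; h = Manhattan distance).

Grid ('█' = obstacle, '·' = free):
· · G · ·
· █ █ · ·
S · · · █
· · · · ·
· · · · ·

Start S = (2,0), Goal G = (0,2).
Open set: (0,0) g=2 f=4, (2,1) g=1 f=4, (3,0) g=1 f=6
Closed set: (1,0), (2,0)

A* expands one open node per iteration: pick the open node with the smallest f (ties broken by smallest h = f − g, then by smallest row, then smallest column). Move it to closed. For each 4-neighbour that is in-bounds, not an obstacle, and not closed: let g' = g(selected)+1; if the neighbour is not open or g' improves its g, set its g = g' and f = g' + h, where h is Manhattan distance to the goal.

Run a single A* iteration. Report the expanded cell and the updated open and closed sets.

expanded=(0,0); open=[(0,1) g=3 f=4, (2,1) g=1 f=4, (3,0) g=1 f=6]; closed=[(0,0), (1,0), (2,0)]

step 1: expand (0,0) (f=4, h=2) → closed; open now [(0,1) g=3 f=4, (2,1) g=1 f=4, (3,0) g=1 f=6]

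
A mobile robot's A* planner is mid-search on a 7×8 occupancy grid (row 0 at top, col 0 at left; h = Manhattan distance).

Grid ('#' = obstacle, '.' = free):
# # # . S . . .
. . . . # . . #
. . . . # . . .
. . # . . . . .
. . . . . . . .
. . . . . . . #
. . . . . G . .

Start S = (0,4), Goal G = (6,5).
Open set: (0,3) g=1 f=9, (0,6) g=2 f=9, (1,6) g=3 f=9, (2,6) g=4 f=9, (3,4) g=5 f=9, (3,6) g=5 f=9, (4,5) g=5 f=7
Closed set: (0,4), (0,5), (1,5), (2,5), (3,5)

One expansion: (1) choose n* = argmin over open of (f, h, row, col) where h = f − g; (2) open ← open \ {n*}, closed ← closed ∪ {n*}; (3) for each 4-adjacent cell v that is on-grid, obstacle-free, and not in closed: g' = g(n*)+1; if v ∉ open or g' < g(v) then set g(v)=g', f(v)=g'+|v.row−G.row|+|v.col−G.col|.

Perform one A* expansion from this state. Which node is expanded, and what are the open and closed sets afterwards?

step 1: expand (4,5) (f=7, h=2) → closed; open now [(0,3) g=1 f=9, (0,6) g=2 f=9, (1,6) g=3 f=9, (2,6) g=4 f=9, (3,4) g=5 f=9, (3,6) g=5 f=9, (4,4) g=6 f=9, (4,6) g=6 f=9, (5,5) g=6 f=7]

expanded=(4,5); open=[(0,3) g=1 f=9, (0,6) g=2 f=9, (1,6) g=3 f=9, (2,6) g=4 f=9, (3,4) g=5 f=9, (3,6) g=5 f=9, (4,4) g=6 f=9, (4,6) g=6 f=9, (5,5) g=6 f=7]; closed=[(0,4), (0,5), (1,5), (2,5), (3,5), (4,5)]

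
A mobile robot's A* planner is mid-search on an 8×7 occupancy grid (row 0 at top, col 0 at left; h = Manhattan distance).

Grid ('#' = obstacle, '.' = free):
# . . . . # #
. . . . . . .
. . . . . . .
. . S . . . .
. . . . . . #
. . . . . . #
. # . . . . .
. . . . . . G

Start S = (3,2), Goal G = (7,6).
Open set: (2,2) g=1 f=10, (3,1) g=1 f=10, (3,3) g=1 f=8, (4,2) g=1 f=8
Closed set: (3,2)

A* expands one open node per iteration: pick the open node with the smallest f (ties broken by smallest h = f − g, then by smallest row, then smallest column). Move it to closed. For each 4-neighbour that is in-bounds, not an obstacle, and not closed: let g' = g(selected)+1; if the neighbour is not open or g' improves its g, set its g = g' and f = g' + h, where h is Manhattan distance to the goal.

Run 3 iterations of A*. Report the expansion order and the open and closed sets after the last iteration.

order=[(3,3) → (3,4) → (3,5)]; open=[(2,2) g=1 f=10, (2,3) g=2 f=10, (2,4) g=3 f=10, (2,5) g=4 f=10, (3,1) g=1 f=10, (3,6) g=4 f=8, (4,2) g=1 f=8, (4,3) g=2 f=8, (4,4) g=3 f=8, (4,5) g=4 f=8]; closed=[(3,2), (3,3), (3,4), (3,5)]

step 1: expand (3,3) (f=8, h=7) → closed; open now [(2,2) g=1 f=10, (2,3) g=2 f=10, (3,1) g=1 f=10, (3,4) g=2 f=8, (4,2) g=1 f=8, (4,3) g=2 f=8]
step 2: expand (3,4) (f=8, h=6) → closed; open now [(2,2) g=1 f=10, (2,3) g=2 f=10, (2,4) g=3 f=10, (3,1) g=1 f=10, (3,5) g=3 f=8, (4,2) g=1 f=8, (4,3) g=2 f=8, (4,4) g=3 f=8]
step 3: expand (3,5) (f=8, h=5) → closed; open now [(2,2) g=1 f=10, (2,3) g=2 f=10, (2,4) g=3 f=10, (2,5) g=4 f=10, (3,1) g=1 f=10, (3,6) g=4 f=8, (4,2) g=1 f=8, (4,3) g=2 f=8, (4,4) g=3 f=8, (4,5) g=4 f=8]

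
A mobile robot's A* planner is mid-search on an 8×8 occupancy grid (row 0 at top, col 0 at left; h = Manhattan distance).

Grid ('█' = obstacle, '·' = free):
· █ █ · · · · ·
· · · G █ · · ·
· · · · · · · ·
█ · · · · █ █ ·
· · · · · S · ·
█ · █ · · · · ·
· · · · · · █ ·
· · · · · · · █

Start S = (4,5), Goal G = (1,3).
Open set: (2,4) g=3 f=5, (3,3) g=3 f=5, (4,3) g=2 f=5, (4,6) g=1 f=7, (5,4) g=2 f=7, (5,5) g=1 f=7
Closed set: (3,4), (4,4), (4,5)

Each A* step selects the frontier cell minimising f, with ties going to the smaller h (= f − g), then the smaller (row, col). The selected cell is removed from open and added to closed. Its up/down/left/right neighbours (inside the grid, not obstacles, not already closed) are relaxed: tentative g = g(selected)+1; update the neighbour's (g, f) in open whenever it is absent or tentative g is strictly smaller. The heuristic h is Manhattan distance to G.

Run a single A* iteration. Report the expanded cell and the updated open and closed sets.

expanded=(2,4); open=[(2,3) g=4 f=5, (2,5) g=4 f=7, (3,3) g=3 f=5, (4,3) g=2 f=5, (4,6) g=1 f=7, (5,4) g=2 f=7, (5,5) g=1 f=7]; closed=[(2,4), (3,4), (4,4), (4,5)]

step 1: expand (2,4) (f=5, h=2) → closed; open now [(2,3) g=4 f=5, (2,5) g=4 f=7, (3,3) g=3 f=5, (4,3) g=2 f=5, (4,6) g=1 f=7, (5,4) g=2 f=7, (5,5) g=1 f=7]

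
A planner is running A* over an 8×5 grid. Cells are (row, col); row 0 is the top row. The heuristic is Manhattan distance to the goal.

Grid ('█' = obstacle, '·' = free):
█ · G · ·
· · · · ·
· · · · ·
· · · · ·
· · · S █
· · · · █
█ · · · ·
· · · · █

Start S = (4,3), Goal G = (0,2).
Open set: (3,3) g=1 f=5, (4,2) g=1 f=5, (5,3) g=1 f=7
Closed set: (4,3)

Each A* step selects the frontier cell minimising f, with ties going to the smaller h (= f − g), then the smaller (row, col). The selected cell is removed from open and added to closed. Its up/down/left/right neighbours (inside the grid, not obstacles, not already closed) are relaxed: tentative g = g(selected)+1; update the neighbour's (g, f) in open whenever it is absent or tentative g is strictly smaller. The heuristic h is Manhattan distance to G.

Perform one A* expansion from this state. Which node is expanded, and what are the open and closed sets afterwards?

step 1: expand (3,3) (f=5, h=4) → closed; open now [(2,3) g=2 f=5, (3,2) g=2 f=5, (3,4) g=2 f=7, (4,2) g=1 f=5, (5,3) g=1 f=7]

expanded=(3,3); open=[(2,3) g=2 f=5, (3,2) g=2 f=5, (3,4) g=2 f=7, (4,2) g=1 f=5, (5,3) g=1 f=7]; closed=[(3,3), (4,3)]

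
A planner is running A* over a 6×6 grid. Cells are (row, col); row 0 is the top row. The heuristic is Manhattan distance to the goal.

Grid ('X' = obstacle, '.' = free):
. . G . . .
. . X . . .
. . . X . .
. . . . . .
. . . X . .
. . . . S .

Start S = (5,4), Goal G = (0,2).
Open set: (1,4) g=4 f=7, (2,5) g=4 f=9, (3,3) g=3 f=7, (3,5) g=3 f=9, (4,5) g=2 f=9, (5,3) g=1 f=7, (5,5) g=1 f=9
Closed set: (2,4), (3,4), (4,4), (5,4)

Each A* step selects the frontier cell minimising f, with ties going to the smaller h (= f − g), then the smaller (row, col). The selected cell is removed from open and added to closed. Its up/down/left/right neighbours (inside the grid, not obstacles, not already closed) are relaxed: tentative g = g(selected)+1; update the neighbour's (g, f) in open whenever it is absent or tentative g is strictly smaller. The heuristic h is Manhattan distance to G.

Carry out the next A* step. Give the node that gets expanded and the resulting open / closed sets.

expanded=(1,4); open=[(0,4) g=5 f=7, (1,3) g=5 f=7, (1,5) g=5 f=9, (2,5) g=4 f=9, (3,3) g=3 f=7, (3,5) g=3 f=9, (4,5) g=2 f=9, (5,3) g=1 f=7, (5,5) g=1 f=9]; closed=[(1,4), (2,4), (3,4), (4,4), (5,4)]

step 1: expand (1,4) (f=7, h=3) → closed; open now [(0,4) g=5 f=7, (1,3) g=5 f=7, (1,5) g=5 f=9, (2,5) g=4 f=9, (3,3) g=3 f=7, (3,5) g=3 f=9, (4,5) g=2 f=9, (5,3) g=1 f=7, (5,5) g=1 f=9]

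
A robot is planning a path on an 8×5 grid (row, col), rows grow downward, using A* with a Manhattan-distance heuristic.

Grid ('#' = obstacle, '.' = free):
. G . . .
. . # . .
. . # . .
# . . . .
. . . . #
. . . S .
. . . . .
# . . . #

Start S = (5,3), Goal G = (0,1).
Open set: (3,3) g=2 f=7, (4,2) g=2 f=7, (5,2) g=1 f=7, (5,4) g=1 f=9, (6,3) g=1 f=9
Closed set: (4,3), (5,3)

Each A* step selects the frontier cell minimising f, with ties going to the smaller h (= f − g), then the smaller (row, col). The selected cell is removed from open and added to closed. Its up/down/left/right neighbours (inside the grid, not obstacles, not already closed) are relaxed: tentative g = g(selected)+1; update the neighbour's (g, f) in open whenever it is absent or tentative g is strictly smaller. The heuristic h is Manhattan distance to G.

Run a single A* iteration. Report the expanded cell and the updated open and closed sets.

step 1: expand (3,3) (f=7, h=5) → closed; open now [(2,3) g=3 f=7, (3,2) g=3 f=7, (3,4) g=3 f=9, (4,2) g=2 f=7, (5,2) g=1 f=7, (5,4) g=1 f=9, (6,3) g=1 f=9]

expanded=(3,3); open=[(2,3) g=3 f=7, (3,2) g=3 f=7, (3,4) g=3 f=9, (4,2) g=2 f=7, (5,2) g=1 f=7, (5,4) g=1 f=9, (6,3) g=1 f=9]; closed=[(3,3), (4,3), (5,3)]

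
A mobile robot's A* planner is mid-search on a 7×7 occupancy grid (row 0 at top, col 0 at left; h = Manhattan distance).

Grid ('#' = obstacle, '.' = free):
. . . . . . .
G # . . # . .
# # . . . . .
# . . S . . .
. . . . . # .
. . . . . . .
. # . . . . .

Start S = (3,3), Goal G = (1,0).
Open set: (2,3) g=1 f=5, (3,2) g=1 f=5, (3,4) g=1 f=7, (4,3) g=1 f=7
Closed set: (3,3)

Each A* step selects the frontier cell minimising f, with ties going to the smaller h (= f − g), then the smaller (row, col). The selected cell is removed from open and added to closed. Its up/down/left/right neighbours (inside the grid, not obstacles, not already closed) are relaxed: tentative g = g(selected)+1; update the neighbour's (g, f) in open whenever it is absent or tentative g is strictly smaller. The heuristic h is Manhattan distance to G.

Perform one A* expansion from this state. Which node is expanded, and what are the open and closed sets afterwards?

step 1: expand (2,3) (f=5, h=4) → closed; open now [(1,3) g=2 f=5, (2,2) g=2 f=5, (2,4) g=2 f=7, (3,2) g=1 f=5, (3,4) g=1 f=7, (4,3) g=1 f=7]

expanded=(2,3); open=[(1,3) g=2 f=5, (2,2) g=2 f=5, (2,4) g=2 f=7, (3,2) g=1 f=5, (3,4) g=1 f=7, (4,3) g=1 f=7]; closed=[(2,3), (3,3)]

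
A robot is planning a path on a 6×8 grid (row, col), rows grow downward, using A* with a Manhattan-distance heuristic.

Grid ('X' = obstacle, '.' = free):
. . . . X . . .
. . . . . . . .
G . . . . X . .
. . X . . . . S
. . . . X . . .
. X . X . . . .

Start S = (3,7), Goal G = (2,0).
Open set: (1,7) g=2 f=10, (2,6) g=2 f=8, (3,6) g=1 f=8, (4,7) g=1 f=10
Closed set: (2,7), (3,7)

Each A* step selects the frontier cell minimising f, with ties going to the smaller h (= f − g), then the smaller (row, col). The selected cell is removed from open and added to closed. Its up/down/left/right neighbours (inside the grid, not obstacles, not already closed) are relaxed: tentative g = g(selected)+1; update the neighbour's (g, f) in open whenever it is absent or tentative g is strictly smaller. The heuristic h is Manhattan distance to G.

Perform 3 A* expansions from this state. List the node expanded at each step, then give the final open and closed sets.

step 1: expand (2,6) (f=8, h=6) → closed; open now [(1,6) g=3 f=10, (1,7) g=2 f=10, (3,6) g=1 f=8, (4,7) g=1 f=10]
step 2: expand (3,6) (f=8, h=7) → closed; open now [(1,6) g=3 f=10, (1,7) g=2 f=10, (3,5) g=2 f=8, (4,6) g=2 f=10, (4,7) g=1 f=10]
step 3: expand (3,5) (f=8, h=6) → closed; open now [(1,6) g=3 f=10, (1,7) g=2 f=10, (3,4) g=3 f=8, (4,5) g=3 f=10, (4,6) g=2 f=10, (4,7) g=1 f=10]

order=[(2,6) → (3,6) → (3,5)]; open=[(1,6) g=3 f=10, (1,7) g=2 f=10, (3,4) g=3 f=8, (4,5) g=3 f=10, (4,6) g=2 f=10, (4,7) g=1 f=10]; closed=[(2,6), (2,7), (3,5), (3,6), (3,7)]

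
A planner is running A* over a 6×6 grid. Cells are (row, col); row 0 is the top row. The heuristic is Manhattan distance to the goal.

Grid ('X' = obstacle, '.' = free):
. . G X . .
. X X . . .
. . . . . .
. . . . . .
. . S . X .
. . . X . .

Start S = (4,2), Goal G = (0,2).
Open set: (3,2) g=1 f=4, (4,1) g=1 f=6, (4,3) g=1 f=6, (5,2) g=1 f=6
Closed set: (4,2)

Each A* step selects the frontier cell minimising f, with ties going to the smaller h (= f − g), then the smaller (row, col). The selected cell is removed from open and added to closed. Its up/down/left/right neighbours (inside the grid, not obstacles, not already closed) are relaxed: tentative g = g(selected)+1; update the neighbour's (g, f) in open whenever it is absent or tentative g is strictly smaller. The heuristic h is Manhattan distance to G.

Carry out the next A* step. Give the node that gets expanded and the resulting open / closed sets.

expanded=(3,2); open=[(2,2) g=2 f=4, (3,1) g=2 f=6, (3,3) g=2 f=6, (4,1) g=1 f=6, (4,3) g=1 f=6, (5,2) g=1 f=6]; closed=[(3,2), (4,2)]

step 1: expand (3,2) (f=4, h=3) → closed; open now [(2,2) g=2 f=4, (3,1) g=2 f=6, (3,3) g=2 f=6, (4,1) g=1 f=6, (4,3) g=1 f=6, (5,2) g=1 f=6]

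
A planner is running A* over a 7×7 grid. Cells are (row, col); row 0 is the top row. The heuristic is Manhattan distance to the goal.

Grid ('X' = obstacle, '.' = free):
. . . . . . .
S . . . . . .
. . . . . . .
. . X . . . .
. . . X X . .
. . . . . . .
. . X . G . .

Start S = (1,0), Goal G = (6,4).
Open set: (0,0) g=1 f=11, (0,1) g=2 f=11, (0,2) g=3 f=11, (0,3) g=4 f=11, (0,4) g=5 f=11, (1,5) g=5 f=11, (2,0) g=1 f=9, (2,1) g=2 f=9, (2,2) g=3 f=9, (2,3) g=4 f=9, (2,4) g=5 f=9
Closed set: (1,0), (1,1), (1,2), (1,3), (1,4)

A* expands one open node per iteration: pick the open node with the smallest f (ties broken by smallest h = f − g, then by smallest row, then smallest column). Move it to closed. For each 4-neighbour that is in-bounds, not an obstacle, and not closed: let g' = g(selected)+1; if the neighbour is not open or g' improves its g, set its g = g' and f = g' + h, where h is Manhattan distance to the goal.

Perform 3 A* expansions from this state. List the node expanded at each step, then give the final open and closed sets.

step 1: expand (2,4) (f=9, h=4) → closed; open now [(0,0) g=1 f=11, (0,1) g=2 f=11, (0,2) g=3 f=11, (0,3) g=4 f=11, (0,4) g=5 f=11, (1,5) g=5 f=11, (2,0) g=1 f=9, (2,1) g=2 f=9, (2,2) g=3 f=9, (2,3) g=4 f=9, (2,5) g=6 f=11, (3,4) g=6 f=9]
step 2: expand (3,4) (f=9, h=3) → closed; open now [(0,0) g=1 f=11, (0,1) g=2 f=11, (0,2) g=3 f=11, (0,3) g=4 f=11, (0,4) g=5 f=11, (1,5) g=5 f=11, (2,0) g=1 f=9, (2,1) g=2 f=9, (2,2) g=3 f=9, (2,3) g=4 f=9, (2,5) g=6 f=11, (3,3) g=7 f=11, (3,5) g=7 f=11]
step 3: expand (2,3) (f=9, h=5) → closed; open now [(0,0) g=1 f=11, (0,1) g=2 f=11, (0,2) g=3 f=11, (0,3) g=4 f=11, (0,4) g=5 f=11, (1,5) g=5 f=11, (2,0) g=1 f=9, (2,1) g=2 f=9, (2,2) g=3 f=9, (2,5) g=6 f=11, (3,3) g=5 f=9, (3,5) g=7 f=11]

order=[(2,4) → (3,4) → (2,3)]; open=[(0,0) g=1 f=11, (0,1) g=2 f=11, (0,2) g=3 f=11, (0,3) g=4 f=11, (0,4) g=5 f=11, (1,5) g=5 f=11, (2,0) g=1 f=9, (2,1) g=2 f=9, (2,2) g=3 f=9, (2,5) g=6 f=11, (3,3) g=5 f=9, (3,5) g=7 f=11]; closed=[(1,0), (1,1), (1,2), (1,3), (1,4), (2,3), (2,4), (3,4)]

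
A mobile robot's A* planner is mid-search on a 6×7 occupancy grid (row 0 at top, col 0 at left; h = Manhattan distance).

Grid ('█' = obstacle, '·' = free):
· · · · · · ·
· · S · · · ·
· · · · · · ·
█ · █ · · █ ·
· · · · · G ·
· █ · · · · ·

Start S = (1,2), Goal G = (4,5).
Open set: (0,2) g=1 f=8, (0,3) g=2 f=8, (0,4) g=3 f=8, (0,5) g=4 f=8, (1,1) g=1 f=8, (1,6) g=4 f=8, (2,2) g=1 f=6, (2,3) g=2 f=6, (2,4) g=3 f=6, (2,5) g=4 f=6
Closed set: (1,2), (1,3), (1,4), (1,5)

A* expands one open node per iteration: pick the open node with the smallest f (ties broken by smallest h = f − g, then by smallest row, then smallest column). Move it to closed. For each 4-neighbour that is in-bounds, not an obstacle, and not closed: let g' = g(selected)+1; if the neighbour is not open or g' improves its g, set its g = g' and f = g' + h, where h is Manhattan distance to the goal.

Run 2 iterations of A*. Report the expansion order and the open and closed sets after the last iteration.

step 1: expand (2,5) (f=6, h=2) → closed; open now [(0,2) g=1 f=8, (0,3) g=2 f=8, (0,4) g=3 f=8, (0,5) g=4 f=8, (1,1) g=1 f=8, (1,6) g=4 f=8, (2,2) g=1 f=6, (2,3) g=2 f=6, (2,4) g=3 f=6, (2,6) g=5 f=8]
step 2: expand (2,4) (f=6, h=3) → closed; open now [(0,2) g=1 f=8, (0,3) g=2 f=8, (0,4) g=3 f=8, (0,5) g=4 f=8, (1,1) g=1 f=8, (1,6) g=4 f=8, (2,2) g=1 f=6, (2,3) g=2 f=6, (2,6) g=5 f=8, (3,4) g=4 f=6]

order=[(2,5) → (2,4)]; open=[(0,2) g=1 f=8, (0,3) g=2 f=8, (0,4) g=3 f=8, (0,5) g=4 f=8, (1,1) g=1 f=8, (1,6) g=4 f=8, (2,2) g=1 f=6, (2,3) g=2 f=6, (2,6) g=5 f=8, (3,4) g=4 f=6]; closed=[(1,2), (1,3), (1,4), (1,5), (2,4), (2,5)]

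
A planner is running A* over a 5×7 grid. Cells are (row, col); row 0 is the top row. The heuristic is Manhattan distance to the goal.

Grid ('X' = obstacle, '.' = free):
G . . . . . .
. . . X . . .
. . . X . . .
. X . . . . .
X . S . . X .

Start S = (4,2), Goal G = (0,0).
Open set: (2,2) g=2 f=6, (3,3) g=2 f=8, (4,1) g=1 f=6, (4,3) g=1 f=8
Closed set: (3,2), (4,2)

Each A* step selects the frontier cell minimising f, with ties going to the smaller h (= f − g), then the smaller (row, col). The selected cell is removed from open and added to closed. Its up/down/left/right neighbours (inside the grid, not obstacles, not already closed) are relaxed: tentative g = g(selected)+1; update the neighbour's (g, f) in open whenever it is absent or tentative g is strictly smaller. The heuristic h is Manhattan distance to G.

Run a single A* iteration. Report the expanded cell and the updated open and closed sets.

step 1: expand (2,2) (f=6, h=4) → closed; open now [(1,2) g=3 f=6, (2,1) g=3 f=6, (3,3) g=2 f=8, (4,1) g=1 f=6, (4,3) g=1 f=8]

expanded=(2,2); open=[(1,2) g=3 f=6, (2,1) g=3 f=6, (3,3) g=2 f=8, (4,1) g=1 f=6, (4,3) g=1 f=8]; closed=[(2,2), (3,2), (4,2)]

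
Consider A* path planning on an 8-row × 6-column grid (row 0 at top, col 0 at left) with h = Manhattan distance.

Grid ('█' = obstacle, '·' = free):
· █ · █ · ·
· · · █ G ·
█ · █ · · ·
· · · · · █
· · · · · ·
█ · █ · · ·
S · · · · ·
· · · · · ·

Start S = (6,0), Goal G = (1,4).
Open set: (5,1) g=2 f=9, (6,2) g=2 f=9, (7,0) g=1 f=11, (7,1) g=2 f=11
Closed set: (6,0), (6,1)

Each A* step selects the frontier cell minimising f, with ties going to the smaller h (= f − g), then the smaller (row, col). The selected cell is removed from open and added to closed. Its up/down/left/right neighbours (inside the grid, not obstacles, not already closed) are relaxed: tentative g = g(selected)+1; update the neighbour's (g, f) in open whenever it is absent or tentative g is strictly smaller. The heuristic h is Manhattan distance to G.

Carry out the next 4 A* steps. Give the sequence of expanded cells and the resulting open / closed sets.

step 1: expand (5,1) (f=9, h=7) → closed; open now [(4,1) g=3 f=9, (6,2) g=2 f=9, (7,0) g=1 f=11, (7,1) g=2 f=11]
step 2: expand (4,1) (f=9, h=6) → closed; open now [(3,1) g=4 f=9, (4,0) g=4 f=11, (4,2) g=4 f=9, (6,2) g=2 f=9, (7,0) g=1 f=11, (7,1) g=2 f=11]
step 3: expand (3,1) (f=9, h=5) → closed; open now [(2,1) g=5 f=9, (3,0) g=5 f=11, (3,2) g=5 f=9, (4,0) g=4 f=11, (4,2) g=4 f=9, (6,2) g=2 f=9, (7,0) g=1 f=11, (7,1) g=2 f=11]
step 4: expand (2,1) (f=9, h=4) → closed; open now [(1,1) g=6 f=9, (3,0) g=5 f=11, (3,2) g=5 f=9, (4,0) g=4 f=11, (4,2) g=4 f=9, (6,2) g=2 f=9, (7,0) g=1 f=11, (7,1) g=2 f=11]

order=[(5,1) → (4,1) → (3,1) → (2,1)]; open=[(1,1) g=6 f=9, (3,0) g=5 f=11, (3,2) g=5 f=9, (4,0) g=4 f=11, (4,2) g=4 f=9, (6,2) g=2 f=9, (7,0) g=1 f=11, (7,1) g=2 f=11]; closed=[(2,1), (3,1), (4,1), (5,1), (6,0), (6,1)]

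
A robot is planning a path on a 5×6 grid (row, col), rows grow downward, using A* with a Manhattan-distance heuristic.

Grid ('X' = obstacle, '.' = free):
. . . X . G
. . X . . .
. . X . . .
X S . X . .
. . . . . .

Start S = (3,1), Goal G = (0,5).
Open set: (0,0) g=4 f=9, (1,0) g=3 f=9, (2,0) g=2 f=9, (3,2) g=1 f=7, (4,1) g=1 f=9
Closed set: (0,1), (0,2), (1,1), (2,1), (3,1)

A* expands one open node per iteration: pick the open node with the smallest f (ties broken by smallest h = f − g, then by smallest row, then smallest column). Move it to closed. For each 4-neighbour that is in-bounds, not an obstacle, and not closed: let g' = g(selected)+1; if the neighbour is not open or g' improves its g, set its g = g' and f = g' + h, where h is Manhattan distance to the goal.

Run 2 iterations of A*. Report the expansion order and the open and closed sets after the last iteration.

order=[(3,2) → (0,0)]; open=[(1,0) g=3 f=9, (2,0) g=2 f=9, (4,1) g=1 f=9, (4,2) g=2 f=9]; closed=[(0,0), (0,1), (0,2), (1,1), (2,1), (3,1), (3,2)]

step 1: expand (3,2) (f=7, h=6) → closed; open now [(0,0) g=4 f=9, (1,0) g=3 f=9, (2,0) g=2 f=9, (4,1) g=1 f=9, (4,2) g=2 f=9]
step 2: expand (0,0) (f=9, h=5) → closed; open now [(1,0) g=3 f=9, (2,0) g=2 f=9, (4,1) g=1 f=9, (4,2) g=2 f=9]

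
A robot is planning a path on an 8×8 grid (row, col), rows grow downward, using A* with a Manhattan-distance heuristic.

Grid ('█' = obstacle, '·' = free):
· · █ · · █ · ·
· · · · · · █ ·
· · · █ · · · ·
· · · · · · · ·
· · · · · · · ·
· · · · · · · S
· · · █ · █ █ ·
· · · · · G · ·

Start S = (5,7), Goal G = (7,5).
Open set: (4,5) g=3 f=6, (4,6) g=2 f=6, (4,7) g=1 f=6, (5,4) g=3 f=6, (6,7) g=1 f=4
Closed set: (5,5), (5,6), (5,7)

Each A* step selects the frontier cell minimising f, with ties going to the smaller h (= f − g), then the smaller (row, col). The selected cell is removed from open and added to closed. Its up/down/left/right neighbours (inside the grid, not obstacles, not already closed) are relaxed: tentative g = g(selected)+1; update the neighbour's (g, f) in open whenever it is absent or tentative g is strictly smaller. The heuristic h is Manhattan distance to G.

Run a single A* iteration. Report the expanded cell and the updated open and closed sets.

expanded=(6,7); open=[(4,5) g=3 f=6, (4,6) g=2 f=6, (4,7) g=1 f=6, (5,4) g=3 f=6, (7,7) g=2 f=4]; closed=[(5,5), (5,6), (5,7), (6,7)]

step 1: expand (6,7) (f=4, h=3) → closed; open now [(4,5) g=3 f=6, (4,6) g=2 f=6, (4,7) g=1 f=6, (5,4) g=3 f=6, (7,7) g=2 f=4]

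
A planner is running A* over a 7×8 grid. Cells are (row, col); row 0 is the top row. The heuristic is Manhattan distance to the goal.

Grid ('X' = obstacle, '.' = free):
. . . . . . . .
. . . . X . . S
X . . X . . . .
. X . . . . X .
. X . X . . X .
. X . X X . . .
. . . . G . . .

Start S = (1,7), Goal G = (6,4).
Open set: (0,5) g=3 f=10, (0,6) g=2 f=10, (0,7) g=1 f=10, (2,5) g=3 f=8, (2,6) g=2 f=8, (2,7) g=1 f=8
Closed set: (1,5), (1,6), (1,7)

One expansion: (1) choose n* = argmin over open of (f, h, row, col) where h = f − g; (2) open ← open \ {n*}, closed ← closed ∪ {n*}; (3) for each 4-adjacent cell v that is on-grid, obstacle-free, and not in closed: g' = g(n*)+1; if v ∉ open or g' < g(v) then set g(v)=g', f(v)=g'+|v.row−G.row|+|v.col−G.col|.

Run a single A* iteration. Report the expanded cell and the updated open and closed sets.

expanded=(2,5); open=[(0,5) g=3 f=10, (0,6) g=2 f=10, (0,7) g=1 f=10, (2,4) g=4 f=8, (2,6) g=2 f=8, (2,7) g=1 f=8, (3,5) g=4 f=8]; closed=[(1,5), (1,6), (1,7), (2,5)]

step 1: expand (2,5) (f=8, h=5) → closed; open now [(0,5) g=3 f=10, (0,6) g=2 f=10, (0,7) g=1 f=10, (2,4) g=4 f=8, (2,6) g=2 f=8, (2,7) g=1 f=8, (3,5) g=4 f=8]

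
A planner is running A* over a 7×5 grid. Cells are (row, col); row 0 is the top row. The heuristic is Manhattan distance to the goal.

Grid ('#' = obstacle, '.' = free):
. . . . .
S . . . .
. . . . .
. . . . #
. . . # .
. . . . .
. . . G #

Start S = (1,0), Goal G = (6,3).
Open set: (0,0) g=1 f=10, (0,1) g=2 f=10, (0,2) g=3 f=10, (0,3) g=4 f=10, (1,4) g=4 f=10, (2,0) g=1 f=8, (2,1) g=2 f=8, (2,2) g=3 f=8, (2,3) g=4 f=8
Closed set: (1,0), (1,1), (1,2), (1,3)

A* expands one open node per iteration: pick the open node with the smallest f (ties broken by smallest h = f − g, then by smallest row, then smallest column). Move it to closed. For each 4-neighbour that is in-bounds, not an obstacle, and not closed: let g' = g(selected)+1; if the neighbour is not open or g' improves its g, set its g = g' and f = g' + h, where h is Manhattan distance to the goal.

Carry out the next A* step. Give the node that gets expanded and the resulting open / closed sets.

expanded=(2,3); open=[(0,0) g=1 f=10, (0,1) g=2 f=10, (0,2) g=3 f=10, (0,3) g=4 f=10, (1,4) g=4 f=10, (2,0) g=1 f=8, (2,1) g=2 f=8, (2,2) g=3 f=8, (2,4) g=5 f=10, (3,3) g=5 f=8]; closed=[(1,0), (1,1), (1,2), (1,3), (2,3)]

step 1: expand (2,3) (f=8, h=4) → closed; open now [(0,0) g=1 f=10, (0,1) g=2 f=10, (0,2) g=3 f=10, (0,3) g=4 f=10, (1,4) g=4 f=10, (2,0) g=1 f=8, (2,1) g=2 f=8, (2,2) g=3 f=8, (2,4) g=5 f=10, (3,3) g=5 f=8]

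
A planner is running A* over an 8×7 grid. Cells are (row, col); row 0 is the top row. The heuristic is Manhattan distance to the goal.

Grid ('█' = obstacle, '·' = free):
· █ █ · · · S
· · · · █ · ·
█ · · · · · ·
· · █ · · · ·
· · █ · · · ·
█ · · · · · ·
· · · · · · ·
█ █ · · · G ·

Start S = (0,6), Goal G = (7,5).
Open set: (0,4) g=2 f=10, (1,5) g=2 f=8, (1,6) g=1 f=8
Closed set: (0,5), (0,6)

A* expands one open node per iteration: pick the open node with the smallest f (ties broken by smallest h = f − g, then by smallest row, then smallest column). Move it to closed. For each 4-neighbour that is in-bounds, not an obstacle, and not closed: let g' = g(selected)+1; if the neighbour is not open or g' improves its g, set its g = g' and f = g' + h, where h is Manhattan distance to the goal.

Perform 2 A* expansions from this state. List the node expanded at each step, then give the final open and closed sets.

order=[(1,5) → (2,5)]; open=[(0,4) g=2 f=10, (1,6) g=1 f=8, (2,4) g=4 f=10, (2,6) g=4 f=10, (3,5) g=4 f=8]; closed=[(0,5), (0,6), (1,5), (2,5)]

step 1: expand (1,5) (f=8, h=6) → closed; open now [(0,4) g=2 f=10, (1,6) g=1 f=8, (2,5) g=3 f=8]
step 2: expand (2,5) (f=8, h=5) → closed; open now [(0,4) g=2 f=10, (1,6) g=1 f=8, (2,4) g=4 f=10, (2,6) g=4 f=10, (3,5) g=4 f=8]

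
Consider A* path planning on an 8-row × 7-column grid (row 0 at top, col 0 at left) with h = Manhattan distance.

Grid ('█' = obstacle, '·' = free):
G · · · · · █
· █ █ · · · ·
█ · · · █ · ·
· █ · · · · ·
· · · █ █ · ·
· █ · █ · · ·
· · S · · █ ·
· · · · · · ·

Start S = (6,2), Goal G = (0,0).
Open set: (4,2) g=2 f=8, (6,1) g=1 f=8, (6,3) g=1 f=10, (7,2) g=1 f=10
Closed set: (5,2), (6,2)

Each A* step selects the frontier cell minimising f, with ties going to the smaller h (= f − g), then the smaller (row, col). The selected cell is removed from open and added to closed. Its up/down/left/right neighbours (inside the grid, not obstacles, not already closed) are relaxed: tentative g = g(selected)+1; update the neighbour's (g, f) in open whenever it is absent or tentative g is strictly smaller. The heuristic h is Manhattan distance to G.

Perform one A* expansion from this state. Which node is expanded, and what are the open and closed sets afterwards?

step 1: expand (4,2) (f=8, h=6) → closed; open now [(3,2) g=3 f=8, (4,1) g=3 f=8, (6,1) g=1 f=8, (6,3) g=1 f=10, (7,2) g=1 f=10]

expanded=(4,2); open=[(3,2) g=3 f=8, (4,1) g=3 f=8, (6,1) g=1 f=8, (6,3) g=1 f=10, (7,2) g=1 f=10]; closed=[(4,2), (5,2), (6,2)]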